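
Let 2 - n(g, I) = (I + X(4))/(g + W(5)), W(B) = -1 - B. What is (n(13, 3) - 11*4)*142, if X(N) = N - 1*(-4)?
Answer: -43310/7 ≈ -6187.1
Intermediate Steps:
X(N) = 4 + N (X(N) = N + 4 = 4 + N)
n(g, I) = 2 - (8 + I)/(-6 + g) (n(g, I) = 2 - (I + (4 + 4))/(g + (-1 - 1*5)) = 2 - (I + 8)/(g + (-1 - 5)) = 2 - (8 + I)/(g - 6) = 2 - (8 + I)/(-6 + g))
(n(13, 3) - 11*4)*142 = ((-20 - 1*3 + 2*13)/(-6 + 13) - 11*4)*142 = ((-20 - 3 + 26)/7 - 44)*142 = ((⅐)*3 - 44)*142 = (3/7 - 44)*142 = -305/7*142 = -43310/7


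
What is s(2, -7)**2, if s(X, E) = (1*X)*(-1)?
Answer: 4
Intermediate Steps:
s(X, E) = -X (s(X, E) = X*(-1) = -X)
s(2, -7)**2 = (-1*2)**2 = (-2)**2 = 4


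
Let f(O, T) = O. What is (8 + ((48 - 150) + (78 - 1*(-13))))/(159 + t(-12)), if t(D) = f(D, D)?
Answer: -1/49 ≈ -0.020408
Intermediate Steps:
t(D) = D
(8 + ((48 - 150) + (78 - 1*(-13))))/(159 + t(-12)) = (8 + ((48 - 150) + (78 - 1*(-13))))/(159 - 12) = (8 + (-102 + (78 + 13)))/147 = (8 + (-102 + 91))*(1/147) = (8 - 11)*(1/147) = -3*1/147 = -1/49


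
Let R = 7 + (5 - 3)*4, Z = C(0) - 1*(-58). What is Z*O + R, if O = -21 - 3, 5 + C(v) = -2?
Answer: -1209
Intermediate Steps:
C(v) = -7 (C(v) = -5 - 2 = -7)
O = -24
Z = 51 (Z = -7 - 1*(-58) = -7 + 58 = 51)
R = 15 (R = 7 + 2*4 = 7 + 8 = 15)
Z*O + R = 51*(-24) + 15 = -1224 + 15 = -1209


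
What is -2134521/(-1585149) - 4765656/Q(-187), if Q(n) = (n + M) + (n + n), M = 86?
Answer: 132548925267/13209575 ≈ 10034.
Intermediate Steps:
Q(n) = 86 + 3*n (Q(n) = (n + 86) + (n + n) = (86 + n) + 2*n = 86 + 3*n)
-2134521/(-1585149) - 4765656/Q(-187) = -2134521/(-1585149) - 4765656/(86 + 3*(-187)) = -2134521*(-1/1585149) - 4765656/(86 - 561) = 711507/528383 - 4765656/(-475) = 711507/528383 - 4765656*(-1/475) = 711507/528383 + 250824/25 = 132548925267/13209575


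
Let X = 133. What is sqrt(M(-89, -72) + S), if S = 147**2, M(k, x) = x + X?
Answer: sqrt(21670) ≈ 147.21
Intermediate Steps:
M(k, x) = 133 + x (M(k, x) = x + 133 = 133 + x)
S = 21609
sqrt(M(-89, -72) + S) = sqrt((133 - 72) + 21609) = sqrt(61 + 21609) = sqrt(21670)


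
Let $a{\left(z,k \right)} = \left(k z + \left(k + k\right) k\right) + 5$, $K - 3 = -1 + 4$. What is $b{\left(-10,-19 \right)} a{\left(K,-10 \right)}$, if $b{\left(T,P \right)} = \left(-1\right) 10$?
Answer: $-1450$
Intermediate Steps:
$b{\left(T,P \right)} = -10$
$K = 6$ ($K = 3 + \left(-1 + 4\right) = 3 + 3 = 6$)
$a{\left(z,k \right)} = 5 + 2 k^{2} + k z$ ($a{\left(z,k \right)} = \left(k z + 2 k k\right) + 5 = \left(k z + 2 k^{2}\right) + 5 = \left(2 k^{2} + k z\right) + 5 = 5 + 2 k^{2} + k z$)
$b{\left(-10,-19 \right)} a{\left(K,-10 \right)} = - 10 \left(5 + 2 \left(-10\right)^{2} - 60\right) = - 10 \left(5 + 2 \cdot 100 - 60\right) = - 10 \left(5 + 200 - 60\right) = \left(-10\right) 145 = -1450$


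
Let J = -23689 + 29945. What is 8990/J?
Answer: 4495/3128 ≈ 1.4370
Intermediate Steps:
J = 6256
8990/J = 8990/6256 = 8990*(1/6256) = 4495/3128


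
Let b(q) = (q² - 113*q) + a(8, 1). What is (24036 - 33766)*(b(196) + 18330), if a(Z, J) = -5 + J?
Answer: -336599620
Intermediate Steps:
b(q) = -4 + q² - 113*q (b(q) = (q² - 113*q) + (-5 + 1) = (q² - 113*q) - 4 = -4 + q² - 113*q)
(24036 - 33766)*(b(196) + 18330) = (24036 - 33766)*((-4 + 196² - 113*196) + 18330) = -9730*((-4 + 38416 - 22148) + 18330) = -9730*(16264 + 18330) = -9730*34594 = -336599620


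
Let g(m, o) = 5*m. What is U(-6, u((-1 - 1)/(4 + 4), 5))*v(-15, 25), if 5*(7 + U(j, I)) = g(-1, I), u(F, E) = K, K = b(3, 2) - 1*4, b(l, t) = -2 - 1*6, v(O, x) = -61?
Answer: 488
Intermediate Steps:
b(l, t) = -8 (b(l, t) = -2 - 6 = -8)
K = -12 (K = -8 - 1*4 = -8 - 4 = -12)
u(F, E) = -12
U(j, I) = -8 (U(j, I) = -7 + (5*(-1))/5 = -7 + (1/5)*(-5) = -7 - 1 = -8)
U(-6, u((-1 - 1)/(4 + 4), 5))*v(-15, 25) = -8*(-61) = 488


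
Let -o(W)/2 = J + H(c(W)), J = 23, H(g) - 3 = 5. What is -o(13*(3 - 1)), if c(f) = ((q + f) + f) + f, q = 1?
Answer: 62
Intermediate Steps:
c(f) = 1 + 3*f (c(f) = ((1 + f) + f) + f = (1 + 2*f) + f = 1 + 3*f)
H(g) = 8 (H(g) = 3 + 5 = 8)
o(W) = -62 (o(W) = -2*(23 + 8) = -2*31 = -62)
-o(13*(3 - 1)) = -1*(-62) = 62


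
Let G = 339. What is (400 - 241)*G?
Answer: 53901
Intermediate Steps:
(400 - 241)*G = (400 - 241)*339 = 159*339 = 53901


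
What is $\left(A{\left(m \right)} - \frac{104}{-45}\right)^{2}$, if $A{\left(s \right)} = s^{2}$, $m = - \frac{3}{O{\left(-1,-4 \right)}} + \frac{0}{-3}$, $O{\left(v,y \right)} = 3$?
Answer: $\frac{22201}{2025} \approx 10.963$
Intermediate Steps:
$m = -1$ ($m = - \frac{3}{3} + \frac{0}{-3} = \left(-3\right) \frac{1}{3} + 0 \left(- \frac{1}{3}\right) = -1 + 0 = -1$)
$\left(A{\left(m \right)} - \frac{104}{-45}\right)^{2} = \left(\left(-1\right)^{2} - \frac{104}{-45}\right)^{2} = \left(1 - - \frac{104}{45}\right)^{2} = \left(1 + \frac{104}{45}\right)^{2} = \left(\frac{149}{45}\right)^{2} = \frac{22201}{2025}$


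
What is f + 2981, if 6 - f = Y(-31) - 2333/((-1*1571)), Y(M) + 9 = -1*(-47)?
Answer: 4630546/1571 ≈ 2947.5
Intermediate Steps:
Y(M) = 38 (Y(M) = -9 - 1*(-47) = -9 + 47 = 38)
f = -52605/1571 (f = 6 - (38 - 2333/((-1*1571))) = 6 - (38 - 2333/(-1571)) = 6 - (38 - 2333*(-1)/1571) = 6 - (38 - 1*(-2333/1571)) = 6 - (38 + 2333/1571) = 6 - 1*62031/1571 = 6 - 62031/1571 = -52605/1571 ≈ -33.485)
f + 2981 = -52605/1571 + 2981 = 4630546/1571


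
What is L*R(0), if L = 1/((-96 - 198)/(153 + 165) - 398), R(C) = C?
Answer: 0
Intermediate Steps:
L = -53/21143 (L = 1/(-294/318 - 398) = 1/(-294*1/318 - 398) = 1/(-49/53 - 398) = 1/(-21143/53) = -53/21143 ≈ -0.0025067)
L*R(0) = -53/21143*0 = 0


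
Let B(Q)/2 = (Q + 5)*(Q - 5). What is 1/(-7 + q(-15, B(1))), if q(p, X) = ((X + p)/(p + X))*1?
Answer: -1/6 ≈ -0.16667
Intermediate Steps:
B(Q) = 2*(-5 + Q)*(5 + Q) (B(Q) = 2*((Q + 5)*(Q - 5)) = 2*((5 + Q)*(-5 + Q)) = 2*((-5 + Q)*(5 + Q)) = 2*(-5 + Q)*(5 + Q))
q(p, X) = 1 (q(p, X) = ((X + p)/(X + p))*1 = 1*1 = 1)
1/(-7 + q(-15, B(1))) = 1/(-7 + 1) = 1/(-6) = -1/6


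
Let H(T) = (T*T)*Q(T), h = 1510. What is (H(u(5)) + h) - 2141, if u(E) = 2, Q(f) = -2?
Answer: -639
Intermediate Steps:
H(T) = -2*T² (H(T) = (T*T)*(-2) = T²*(-2) = -2*T²)
(H(u(5)) + h) - 2141 = (-2*2² + 1510) - 2141 = (-2*4 + 1510) - 2141 = (-8 + 1510) - 2141 = 1502 - 2141 = -639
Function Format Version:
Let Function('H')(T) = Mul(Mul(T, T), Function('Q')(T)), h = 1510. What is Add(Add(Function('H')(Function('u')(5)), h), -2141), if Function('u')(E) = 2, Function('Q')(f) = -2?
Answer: -639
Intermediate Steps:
Function('H')(T) = Mul(-2, Pow(T, 2)) (Function('H')(T) = Mul(Mul(T, T), -2) = Mul(Pow(T, 2), -2) = Mul(-2, Pow(T, 2)))
Add(Add(Function('H')(Function('u')(5)), h), -2141) = Add(Add(Mul(-2, Pow(2, 2)), 1510), -2141) = Add(Add(Mul(-2, 4), 1510), -2141) = Add(Add(-8, 1510), -2141) = Add(1502, -2141) = -639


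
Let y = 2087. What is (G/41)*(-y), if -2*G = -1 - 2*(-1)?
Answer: 2087/82 ≈ 25.451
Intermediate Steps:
G = -1/2 (G = -(-1 - 2*(-1))/2 = -(-1 + 2)/2 = -1/2*1 = -1/2 ≈ -0.50000)
(G/41)*(-y) = (-1/2/41)*(-1*2087) = -1/2*1/41*(-2087) = -1/82*(-2087) = 2087/82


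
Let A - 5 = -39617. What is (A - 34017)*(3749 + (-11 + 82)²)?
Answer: -647198910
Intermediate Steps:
A = -39612 (A = 5 - 39617 = -39612)
(A - 34017)*(3749 + (-11 + 82)²) = (-39612 - 34017)*(3749 + (-11 + 82)²) = -73629*(3749 + 71²) = -73629*(3749 + 5041) = -73629*8790 = -647198910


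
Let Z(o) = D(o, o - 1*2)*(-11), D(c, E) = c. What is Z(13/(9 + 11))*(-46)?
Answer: 3289/10 ≈ 328.90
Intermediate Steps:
Z(o) = -11*o (Z(o) = o*(-11) = -11*o)
Z(13/(9 + 11))*(-46) = -143/(9 + 11)*(-46) = -143/20*(-46) = 3289/10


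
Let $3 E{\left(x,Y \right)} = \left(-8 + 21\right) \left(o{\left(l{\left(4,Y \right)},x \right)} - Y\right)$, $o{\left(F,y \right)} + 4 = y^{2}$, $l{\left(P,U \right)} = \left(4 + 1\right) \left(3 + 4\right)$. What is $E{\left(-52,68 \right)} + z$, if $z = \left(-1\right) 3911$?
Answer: $\frac{22483}{3} \approx 7494.3$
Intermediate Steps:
$l{\left(P,U \right)} = 35$ ($l{\left(P,U \right)} = 5 \cdot 7 = 35$)
$o{\left(F,y \right)} = -4 + y^{2}$
$E{\left(x,Y \right)} = - \frac{52}{3} - \frac{13 Y}{3} + \frac{13 x^{2}}{3}$ ($E{\left(x,Y \right)} = \frac{\left(-8 + 21\right) \left(\left(-4 + x^{2}\right) - Y\right)}{3} = \frac{13 \left(-4 + x^{2} - Y\right)}{3} = \frac{-52 - 13 Y + 13 x^{2}}{3} = - \frac{52}{3} - \frac{13 Y}{3} + \frac{13 x^{2}}{3}$)
$z = -3911$
$E{\left(-52,68 \right)} + z = \left(- \frac{52}{3} - \frac{884}{3} + \frac{13 \left(-52\right)^{2}}{3}\right) - 3911 = \left(- \frac{52}{3} - \frac{884}{3} + \frac{13}{3} \cdot 2704\right) - 3911 = \left(- \frac{52}{3} - \frac{884}{3} + \frac{35152}{3}\right) - 3911 = \frac{34216}{3} - 3911 = \frac{22483}{3}$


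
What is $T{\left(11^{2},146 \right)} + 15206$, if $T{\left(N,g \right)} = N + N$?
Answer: $15448$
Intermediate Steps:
$T{\left(N,g \right)} = 2 N$
$T{\left(11^{2},146 \right)} + 15206 = 2 \cdot 11^{2} + 15206 = 2 \cdot 121 + 15206 = 242 + 15206 = 15448$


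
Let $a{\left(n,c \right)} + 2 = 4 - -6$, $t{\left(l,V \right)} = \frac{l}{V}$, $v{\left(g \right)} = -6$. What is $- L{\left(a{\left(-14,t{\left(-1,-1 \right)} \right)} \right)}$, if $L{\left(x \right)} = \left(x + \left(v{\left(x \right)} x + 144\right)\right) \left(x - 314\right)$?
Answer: $31824$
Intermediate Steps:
$a{\left(n,c \right)} = 8$ ($a{\left(n,c \right)} = -2 + \left(4 - -6\right) = -2 + \left(4 + 6\right) = -2 + 10 = 8$)
$L{\left(x \right)} = \left(-314 + x\right) \left(144 - 5 x\right)$ ($L{\left(x \right)} = \left(x - \left(-144 + 6 x\right)\right) \left(x - 314\right) = \left(x - \left(-144 + 6 x\right)\right) \left(-314 + x\right) = \left(144 - 5 x\right) \left(-314 + x\right) = \left(-314 + x\right) \left(144 - 5 x\right)$)
$- L{\left(a{\left(-14,t{\left(-1,-1 \right)} \right)} \right)} = - (-45216 - 5 \cdot 8^{2} + 1714 \cdot 8) = - (-45216 - 320 + 13712) = \left(-1\right) \left(-31824\right) = 31824$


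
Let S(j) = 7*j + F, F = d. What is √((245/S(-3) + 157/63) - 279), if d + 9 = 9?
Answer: I*√127085/21 ≈ 16.976*I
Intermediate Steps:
d = 0 (d = -9 + 9 = 0)
F = 0
S(j) = 7*j (S(j) = 7*j + 0 = 7*j)
√((245/S(-3) + 157/63) - 279) = √((245/((7*(-3))) + 157/63) - 279) = √((245/(-21) + 157*(1/63)) - 279) = √((245*(-1/21) + 157/63) - 279) = √((-35/3 + 157/63) - 279) = √(-578/63 - 279) = √(-18155/63) = I*√127085/21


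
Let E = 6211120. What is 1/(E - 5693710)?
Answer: 1/517410 ≈ 1.9327e-6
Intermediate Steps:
1/(E - 5693710) = 1/(6211120 - 5693710) = 1/517410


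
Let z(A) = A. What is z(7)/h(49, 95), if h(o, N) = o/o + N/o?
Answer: 343/144 ≈ 2.3819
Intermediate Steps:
h(o, N) = 1 + N/o
z(7)/h(49, 95) = 7/(((95 + 49)/49)) = 7/(((1/49)*144)) = 7/(144/49) = 7*(49/144) = 343/144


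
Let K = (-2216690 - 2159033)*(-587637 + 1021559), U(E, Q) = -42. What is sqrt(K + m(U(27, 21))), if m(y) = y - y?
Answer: 6061*I*sqrt(51686) ≈ 1.3779e+6*I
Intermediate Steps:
m(y) = 0
K = -1898722475606 (K = -4375723*433922 = -1898722475606)
sqrt(K + m(U(27, 21))) = sqrt(-1898722475606 + 0) = sqrt(-1898722475606) = 6061*I*sqrt(51686)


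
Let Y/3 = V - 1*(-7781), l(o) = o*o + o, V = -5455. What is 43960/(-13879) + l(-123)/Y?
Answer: -16414101/16141277 ≈ -1.0169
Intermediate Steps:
l(o) = o + o**2 (l(o) = o**2 + o = o + o**2)
Y = 6978 (Y = 3*(-5455 - 1*(-7781)) = 3*(-5455 + 7781) = 3*2326 = 6978)
43960/(-13879) + l(-123)/Y = 43960/(-13879) - 123*(1 - 123)/6978 = 43960*(-1/13879) - 123*(-122)*(1/6978) = -43960/13879 + 15006*(1/6978) = -43960/13879 + 2501/1163 = -16414101/16141277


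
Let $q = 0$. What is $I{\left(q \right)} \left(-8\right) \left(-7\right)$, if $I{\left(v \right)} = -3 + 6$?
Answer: $168$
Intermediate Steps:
$I{\left(v \right)} = 3$
$I{\left(q \right)} \left(-8\right) \left(-7\right) = 3 \left(-8\right) \left(-7\right) = \left(-24\right) \left(-7\right) = 168$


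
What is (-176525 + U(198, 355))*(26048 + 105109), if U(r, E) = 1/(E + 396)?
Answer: -17387519427018/751 ≈ -2.3152e+10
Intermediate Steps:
U(r, E) = 1/(396 + E)
(-176525 + U(198, 355))*(26048 + 105109) = (-176525 + 1/(396 + 355))*(26048 + 105109) = (-176525 + 1/751)*131157 = -132570274/751*131157 = -17387519427018/751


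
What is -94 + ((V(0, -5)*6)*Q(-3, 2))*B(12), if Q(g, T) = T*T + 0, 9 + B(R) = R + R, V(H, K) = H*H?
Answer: -94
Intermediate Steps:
V(H, K) = H²
B(R) = -9 + 2*R (B(R) = -9 + (R + R) = -9 + 2*R)
Q(g, T) = T² (Q(g, T) = T² + 0 = T²)
-94 + ((V(0, -5)*6)*Q(-3, 2))*B(12) = -94 + ((0²*6)*2²)*(-9 + 2*12) = -94 + ((0*6)*4)*(-9 + 24) = -94 + (0*4)*15 = -94 + 0*15 = -94 + 0 = -94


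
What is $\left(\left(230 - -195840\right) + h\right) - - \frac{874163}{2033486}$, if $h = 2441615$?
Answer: $\frac{5363696394073}{2033486} \approx 2.6377 \cdot 10^{6}$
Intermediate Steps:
$\left(\left(230 - -195840\right) + h\right) - - \frac{874163}{2033486} = \left(\left(230 - -195840\right) + 2441615\right) - - \frac{874163}{2033486} = \left(\left(230 + 195840\right) + 2441615\right) - \left(-874163\right) \frac{1}{2033486} = \left(196070 + 2441615\right) - - \frac{874163}{2033486} = 2637685 + \frac{874163}{2033486} = \frac{5363696394073}{2033486}$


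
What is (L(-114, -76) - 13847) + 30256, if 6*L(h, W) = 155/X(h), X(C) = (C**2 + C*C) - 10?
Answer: 2558031983/155892 ≈ 16409.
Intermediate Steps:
X(C) = -10 + 2*C**2 (X(C) = (C**2 + C**2) - 10 = 2*C**2 - 10 = -10 + 2*C**2)
L(h, W) = 155/(6*(-10 + 2*h**2)) (L(h, W) = (155/(-10 + 2*h**2))/6 = 155/(6*(-10 + 2*h**2)))
(L(-114, -76) - 13847) + 30256 = (155/(12*(-5 + (-114)**2)) - 13847) + 30256 = (155/(12*(-5 + 12996)) - 13847) + 30256 = ((155/12)/12991 - 13847) + 30256 = ((155/12)*(1/12991) - 13847) + 30256 = (155/155892 - 13847) + 30256 = -2158636369/155892 + 30256 = 2558031983/155892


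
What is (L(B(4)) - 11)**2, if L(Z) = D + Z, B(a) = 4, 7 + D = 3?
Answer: 121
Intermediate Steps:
D = -4 (D = -7 + 3 = -4)
L(Z) = -4 + Z
(L(B(4)) - 11)**2 = ((-4 + 4) - 11)**2 = (0 - 11)**2 = (-11)**2 = 121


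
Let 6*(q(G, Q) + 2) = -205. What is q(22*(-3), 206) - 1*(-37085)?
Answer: 222293/6 ≈ 37049.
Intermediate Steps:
q(G, Q) = -217/6 (q(G, Q) = -2 + (⅙)*(-205) = -2 - 205/6 = -217/6)
q(22*(-3), 206) - 1*(-37085) = -217/6 - 1*(-37085) = -217/6 + 37085 = 222293/6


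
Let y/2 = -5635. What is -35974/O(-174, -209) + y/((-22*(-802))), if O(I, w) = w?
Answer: 28744083/167618 ≈ 171.49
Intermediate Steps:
y = -11270 (y = 2*(-5635) = -11270)
-35974/O(-174, -209) + y/((-22*(-802))) = -35974/(-209) - 11270/((-22*(-802))) = -35974*(-1/209) - 11270/17644 = 35974/209 - 11270*1/17644 = 35974/209 - 5635/8822 = 28744083/167618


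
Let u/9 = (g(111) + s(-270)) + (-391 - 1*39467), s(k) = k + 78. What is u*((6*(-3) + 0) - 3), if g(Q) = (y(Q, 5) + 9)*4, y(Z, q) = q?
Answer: 7558866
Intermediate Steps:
g(Q) = 56 (g(Q) = (5 + 9)*4 = 14*4 = 56)
s(k) = 78 + k
u = -359946 (u = 9*((56 + (78 - 270)) + (-391 - 1*39467)) = 9*((56 - 192) + (-391 - 39467)) = 9*(-136 - 39858) = 9*(-39994) = -359946)
u*((6*(-3) + 0) - 3) = -359946*((6*(-3) + 0) - 3) = -359946*((-18 + 0) - 3) = -359946*(-18 - 3) = -359946*(-21) = 7558866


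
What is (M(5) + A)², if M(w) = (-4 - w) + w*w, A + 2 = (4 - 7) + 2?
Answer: 169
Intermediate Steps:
A = -3 (A = -2 + ((4 - 7) + 2) = -2 + (-3 + 2) = -2 - 1 = -3)
M(w) = -4 + w² - w (M(w) = (-4 - w) + w² = -4 + w² - w)
(M(5) + A)² = ((-4 + 5² - 1*5) - 3)² = ((-4 + 25 - 5) - 3)² = (16 - 3)² = 13² = 169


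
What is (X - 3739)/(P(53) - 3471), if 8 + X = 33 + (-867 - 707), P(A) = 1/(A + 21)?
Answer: 391312/256853 ≈ 1.5235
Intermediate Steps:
P(A) = 1/(21 + A)
X = -1549 (X = -8 + (33 + (-867 - 707)) = -8 + (33 - 1574) = -8 - 1541 = -1549)
(X - 3739)/(P(53) - 3471) = (-1549 - 3739)/(1/(21 + 53) - 3471) = -5288/(1/74 - 3471) = -5288/(-256853/74) = -5288*(-74/256853) = 391312/256853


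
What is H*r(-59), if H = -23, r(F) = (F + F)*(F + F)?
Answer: -320252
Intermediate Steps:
r(F) = 4*F² (r(F) = (2*F)*(2*F) = 4*F²)
H*r(-59) = -92*(-59)² = -92*3481 = -23*13924 = -320252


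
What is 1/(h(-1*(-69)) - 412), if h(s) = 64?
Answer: -1/348 ≈ -0.0028736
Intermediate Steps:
1/(h(-1*(-69)) - 412) = 1/(64 - 412) = 1/(-348) = -1/348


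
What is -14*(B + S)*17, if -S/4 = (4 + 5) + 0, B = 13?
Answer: 5474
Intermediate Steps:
S = -36 (S = -4*((4 + 5) + 0) = -4*(9 + 0) = -4*9 = -36)
-14*(B + S)*17 = -14*(13 - 36)*17 = -14*(-23)*17 = 322*17 = 5474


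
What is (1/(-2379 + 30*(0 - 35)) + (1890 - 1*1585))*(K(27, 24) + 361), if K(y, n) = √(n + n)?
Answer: 377549684/3429 + 4183376*√3/3429 ≈ 1.1222e+5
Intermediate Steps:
K(y, n) = √2*√n (K(y, n) = √(2*n) = √2*√n)
(1/(-2379 + 30*(0 - 35)) + (1890 - 1*1585))*(K(27, 24) + 361) = (1/(-2379 + 30*(0 - 35)) + (1890 - 1*1585))*(√2*√24 + 361) = (1/(-2379 + 30*(-35)) + (1890 - 1585))*(√2*(2*√6) + 361) = (1/(-2379 - 1050) + 305)*(4*√3 + 361) = (1/(-3429) + 305)*(361 + 4*√3) = (-1/3429 + 305)*(361 + 4*√3) = 1045844*(361 + 4*√3)/3429 = 377549684/3429 + 4183376*√3/3429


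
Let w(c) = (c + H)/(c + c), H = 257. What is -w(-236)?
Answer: 21/472 ≈ 0.044492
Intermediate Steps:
w(c) = (257 + c)/(2*c) (w(c) = (c + 257)/(c + c) = (257 + c)/((2*c)) = (257 + c)*(1/(2*c)) = (257 + c)/(2*c))
-w(-236) = -(257 - 236)/(2*(-236)) = -(-1)*21/(2*236) = -1*(-21/472) = 21/472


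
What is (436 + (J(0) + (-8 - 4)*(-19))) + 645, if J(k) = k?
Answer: 1309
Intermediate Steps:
(436 + (J(0) + (-8 - 4)*(-19))) + 645 = (436 + (0 + (-8 - 4)*(-19))) + 645 = (436 + (0 - 12*(-19))) + 645 = (436 + (0 + 228)) + 645 = (436 + 228) + 645 = 664 + 645 = 1309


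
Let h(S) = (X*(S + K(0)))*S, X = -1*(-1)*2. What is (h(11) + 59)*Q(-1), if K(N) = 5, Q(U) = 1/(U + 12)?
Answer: 411/11 ≈ 37.364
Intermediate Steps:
Q(U) = 1/(12 + U)
X = 2 (X = 1*2 = 2)
h(S) = S*(10 + 2*S) (h(S) = (2*(S + 5))*S = (2*(5 + S))*S = (10 + 2*S)*S = S*(10 + 2*S))
(h(11) + 59)*Q(-1) = (2*11*(5 + 11) + 59)/(12 - 1) = (2*11*16 + 59)/11 = (352 + 59)*(1/11) = 411*(1/11) = 411/11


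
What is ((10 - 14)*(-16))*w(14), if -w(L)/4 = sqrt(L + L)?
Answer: -512*sqrt(7) ≈ -1354.6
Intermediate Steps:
w(L) = -4*sqrt(2)*sqrt(L) (w(L) = -4*sqrt(L + L) = -4*sqrt(2)*sqrt(L))
((10 - 14)*(-16))*w(14) = ((10 - 14)*(-16))*(-4*sqrt(2)*sqrt(14)) = (-4*(-16))*(-8*sqrt(7)) = 64*(-8*sqrt(7)) = -512*sqrt(7)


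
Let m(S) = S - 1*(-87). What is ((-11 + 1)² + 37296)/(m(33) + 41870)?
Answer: 18698/20995 ≈ 0.89059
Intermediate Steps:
m(S) = 87 + S (m(S) = S + 87 = 87 + S)
((-11 + 1)² + 37296)/(m(33) + 41870) = ((-11 + 1)² + 37296)/((87 + 33) + 41870) = ((-10)² + 37296)/(120 + 41870) = (100 + 37296)/41990 = 37396*(1/41990) = 18698/20995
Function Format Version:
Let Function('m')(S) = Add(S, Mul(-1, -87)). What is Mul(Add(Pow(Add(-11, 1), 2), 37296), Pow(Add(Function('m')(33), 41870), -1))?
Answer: Rational(18698, 20995) ≈ 0.89059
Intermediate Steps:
Function('m')(S) = Add(87, S) (Function('m')(S) = Add(S, 87) = Add(87, S))
Mul(Add(Pow(Add(-11, 1), 2), 37296), Pow(Add(Function('m')(33), 41870), -1)) = Mul(Add(Pow(Add(-11, 1), 2), 37296), Pow(Add(Add(87, 33), 41870), -1)) = Mul(Add(Pow(-10, 2), 37296), Pow(Add(120, 41870), -1)) = Mul(Add(100, 37296), Pow(41990, -1)) = Mul(37396, Rational(1, 41990)) = Rational(18698, 20995)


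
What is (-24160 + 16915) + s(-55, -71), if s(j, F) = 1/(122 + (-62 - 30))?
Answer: -217349/30 ≈ -7245.0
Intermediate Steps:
s(j, F) = 1/30 (s(j, F) = 1/(122 - 92) = 1/30)
(-24160 + 16915) + s(-55, -71) = (-24160 + 16915) + 1/30 = -7245 + 1/30 = -217349/30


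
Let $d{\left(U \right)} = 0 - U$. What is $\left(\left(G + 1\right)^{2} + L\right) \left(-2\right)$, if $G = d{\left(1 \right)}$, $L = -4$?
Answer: $8$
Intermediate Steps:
$d{\left(U \right)} = - U$
$G = -1$ ($G = \left(-1\right) 1 = -1$)
$\left(\left(G + 1\right)^{2} + L\right) \left(-2\right) = \left(\left(-1 + 1\right)^{2} - 4\right) \left(-2\right) = \left(0^{2} - 4\right) \left(-2\right) = \left(0 - 4\right) \left(-2\right) = \left(-4\right) \left(-2\right) = 8$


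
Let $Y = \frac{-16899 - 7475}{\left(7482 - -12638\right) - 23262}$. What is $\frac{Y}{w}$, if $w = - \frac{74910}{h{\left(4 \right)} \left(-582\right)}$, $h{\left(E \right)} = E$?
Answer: $\frac{4728556}{19613935} \approx 0.24108$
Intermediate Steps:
$Y = \frac{12187}{1571}$ ($Y = - \frac{24374}{\left(7482 + 12638\right) - 23262} = - \frac{24374}{20120 - 23262} = - \frac{24374}{-3142} = \left(-24374\right) \left(- \frac{1}{3142}\right) = \frac{12187}{1571} \approx 7.7575$)
$w = \frac{12485}{388}$ ($w = - \frac{74910}{4 \left(-582\right)} = - \frac{74910}{-2328} = \left(-74910\right) \left(- \frac{1}{2328}\right) = \frac{12485}{388} \approx 32.178$)
$\frac{Y}{w} = \frac{12187}{1571 \cdot \frac{12485}{388}} = \frac{12187}{1571} \cdot \frac{388}{12485} = \frac{4728556}{19613935}$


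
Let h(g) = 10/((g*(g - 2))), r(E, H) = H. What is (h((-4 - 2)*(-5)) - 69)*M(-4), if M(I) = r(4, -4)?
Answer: 5795/21 ≈ 275.95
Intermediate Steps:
M(I) = -4
h(g) = 10/(g*(-2 + g)) (h(g) = 10/((g*(-2 + g))) = 10*(1/(g*(-2 + g))) = 10/(g*(-2 + g)))
(h((-4 - 2)*(-5)) - 69)*M(-4) = (10/((((-4 - 2)*(-5)))*(-2 + (-4 - 2)*(-5))) - 69)*(-4) = (10/(((-6*(-5)))*(-2 - 6*(-5))) - 69)*(-4) = (10/(30*(-2 + 30)) - 69)*(-4) = (10*(1/30)/28 - 69)*(-4) = (10*(1/30)*(1/28) - 69)*(-4) = (1/84 - 69)*(-4) = -5795/84*(-4) = 5795/21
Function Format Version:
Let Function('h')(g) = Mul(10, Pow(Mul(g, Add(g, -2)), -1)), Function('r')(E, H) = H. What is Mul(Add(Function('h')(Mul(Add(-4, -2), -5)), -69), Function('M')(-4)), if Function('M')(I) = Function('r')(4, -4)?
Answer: Rational(5795, 21) ≈ 275.95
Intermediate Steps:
Function('M')(I) = -4
Function('h')(g) = Mul(10, Pow(g, -1), Pow(Add(-2, g), -1)) (Function('h')(g) = Mul(10, Pow(Mul(g, Add(-2, g)), -1)) = Mul(10, Mul(Pow(g, -1), Pow(Add(-2, g), -1))) = Mul(10, Pow(g, -1), Pow(Add(-2, g), -1)))
Mul(Add(Function('h')(Mul(Add(-4, -2), -5)), -69), Function('M')(-4)) = Mul(Add(Mul(10, Pow(Mul(Add(-4, -2), -5), -1), Pow(Add(-2, Mul(Add(-4, -2), -5)), -1)), -69), -4) = Mul(Add(Mul(10, Pow(Mul(-6, -5), -1), Pow(Add(-2, Mul(-6, -5)), -1)), -69), -4) = Mul(Add(Mul(10, Pow(30, -1), Pow(Add(-2, 30), -1)), -69), -4) = Mul(Add(Mul(10, Rational(1, 30), Pow(28, -1)), -69), -4) = Mul(Add(Mul(10, Rational(1, 30), Rational(1, 28)), -69), -4) = Mul(Add(Rational(1, 84), -69), -4) = Mul(Rational(-5795, 84), -4) = Rational(5795, 21)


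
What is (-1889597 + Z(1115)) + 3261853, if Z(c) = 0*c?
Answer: 1372256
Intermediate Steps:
Z(c) = 0
(-1889597 + Z(1115)) + 3261853 = (-1889597 + 0) + 3261853 = -1889597 + 3261853 = 1372256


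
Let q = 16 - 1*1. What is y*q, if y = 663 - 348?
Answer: 4725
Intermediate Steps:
q = 15 (q = 16 - 1 = 15)
y = 315
y*q = 315*15 = 4725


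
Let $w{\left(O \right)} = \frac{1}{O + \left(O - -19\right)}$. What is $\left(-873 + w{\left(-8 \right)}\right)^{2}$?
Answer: $\frac{6853924}{9} \approx 7.6155 \cdot 10^{5}$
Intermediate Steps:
$w{\left(O \right)} = \frac{1}{19 + 2 O}$ ($w{\left(O \right)} = \frac{1}{O + \left(O + 19\right)} = \frac{1}{O + \left(19 + O\right)} = \frac{1}{19 + 2 O}$)
$\left(-873 + w{\left(-8 \right)}\right)^{2} = \left(-873 + \frac{1}{19 + 2 \left(-8\right)}\right)^{2} = \left(-873 + \frac{1}{19 - 16}\right)^{2} = \left(-873 + \frac{1}{3}\right)^{2} = \left(- \frac{2618}{3}\right)^{2} = \frac{6853924}{9}$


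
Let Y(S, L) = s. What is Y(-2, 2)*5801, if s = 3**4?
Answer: 469881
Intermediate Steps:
s = 81
Y(S, L) = 81
Y(-2, 2)*5801 = 81*5801 = 469881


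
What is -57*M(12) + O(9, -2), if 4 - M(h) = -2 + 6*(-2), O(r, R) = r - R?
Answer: -1015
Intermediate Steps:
M(h) = 18 (M(h) = 4 - (-2 + 6*(-2)) = 4 - (-2 - 12) = 4 - 1*(-14) = 4 + 14 = 18)
-57*M(12) + O(9, -2) = -57*18 + (9 - 1*(-2)) = -1026 + (9 + 2) = -1026 + 11 = -1015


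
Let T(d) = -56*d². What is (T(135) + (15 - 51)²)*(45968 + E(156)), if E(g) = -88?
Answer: -46765667520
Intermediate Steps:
(T(135) + (15 - 51)²)*(45968 + E(156)) = (-56*135² + (15 - 51)²)*(45968 - 88) = (-56*18225 + (-36)²)*45880 = (-1020600 + 1296)*45880 = -1019304*45880 = -46765667520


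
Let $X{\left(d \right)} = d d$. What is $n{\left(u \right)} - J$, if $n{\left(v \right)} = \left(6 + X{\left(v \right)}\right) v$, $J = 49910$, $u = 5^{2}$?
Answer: $-34135$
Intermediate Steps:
$X{\left(d \right)} = d^{2}$
$u = 25$
$n{\left(v \right)} = v \left(6 + v^{2}\right)$ ($n{\left(v \right)} = \left(6 + v^{2}\right) v = v \left(6 + v^{2}\right)$)
$n{\left(u \right)} - J = 25 \left(6 + 25^{2}\right) - 49910 = 25 \left(6 + 625\right) - 49910 = 25 \cdot 631 - 49910 = 15775 - 49910 = -34135$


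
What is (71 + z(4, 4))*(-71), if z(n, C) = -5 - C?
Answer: -4402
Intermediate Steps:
(71 + z(4, 4))*(-71) = (71 + (-5 - 1*4))*(-71) = (71 + (-5 - 4))*(-71) = (71 - 9)*(-71) = 62*(-71) = -4402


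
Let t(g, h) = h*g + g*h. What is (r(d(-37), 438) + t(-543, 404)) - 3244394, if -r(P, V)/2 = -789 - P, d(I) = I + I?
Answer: -3681708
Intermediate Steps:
d(I) = 2*I
r(P, V) = 1578 + 2*P (r(P, V) = -2*(-789 - P) = 1578 + 2*P)
t(g, h) = 2*g*h (t(g, h) = g*h + g*h = 2*g*h)
(r(d(-37), 438) + t(-543, 404)) - 3244394 = ((1578 + 2*(2*(-37))) + 2*(-543)*404) - 3244394 = ((1578 + 2*(-74)) - 438744) - 3244394 = ((1578 - 148) - 438744) - 3244394 = (1430 - 438744) - 3244394 = -437314 - 3244394 = -3681708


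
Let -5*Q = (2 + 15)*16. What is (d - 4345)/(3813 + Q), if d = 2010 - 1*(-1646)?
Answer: -3445/18793 ≈ -0.18331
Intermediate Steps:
d = 3656 (d = 2010 + 1646 = 3656)
Q = -272/5 (Q = -(2 + 15)*16/5 = -17*16/5 = -1/5*272 = -272/5 ≈ -54.400)
(d - 4345)/(3813 + Q) = (3656 - 4345)/(3813 - 272/5) = -689/18793/5 = -689*5/18793 = -3445/18793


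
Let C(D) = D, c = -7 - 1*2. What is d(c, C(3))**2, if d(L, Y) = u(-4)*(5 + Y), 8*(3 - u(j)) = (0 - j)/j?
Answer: 625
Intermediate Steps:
c = -9 (c = -7 - 2 = -9)
u(j) = 25/8 (u(j) = 3 - (0 - j)/(8*j) = 3 - (-j)/(8*j) = 3 - 1/8*(-1) = 3 + 1/8 = 25/8)
d(L, Y) = 125/8 + 25*Y/8 (d(L, Y) = 25*(5 + Y)/8 = 125/8 + 25*Y/8)
d(c, C(3))**2 = (125/8 + (25/8)*3)**2 = (125/8 + 75/8)**2 = 25**2 = 625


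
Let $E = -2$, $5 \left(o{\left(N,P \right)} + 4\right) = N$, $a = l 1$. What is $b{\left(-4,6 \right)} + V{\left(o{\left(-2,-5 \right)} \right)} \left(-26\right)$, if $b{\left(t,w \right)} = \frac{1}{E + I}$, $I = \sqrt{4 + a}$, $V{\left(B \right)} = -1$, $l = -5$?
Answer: $\frac{128}{5} - \frac{i}{5} \approx 25.6 - 0.2 i$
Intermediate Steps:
$a = -5$ ($a = \left(-5\right) 1 = -5$)
$o{\left(N,P \right)} = -4 + \frac{N}{5}$
$I = i$ ($I = \sqrt{4 - 5} = \sqrt{-1} = i \approx 1.0 i$)
$b{\left(t,w \right)} = \frac{-2 - i}{5}$ ($b{\left(t,w \right)} = \frac{1}{-2 + i} = \frac{-2 - i}{5}$)
$b{\left(-4,6 \right)} + V{\left(o{\left(-2,-5 \right)} \right)} \left(-26\right) = \left(- \frac{2}{5} - \frac{i}{5}\right) - -26 = \left(- \frac{2}{5} - \frac{i}{5}\right) + 26 = \frac{128}{5} - \frac{i}{5}$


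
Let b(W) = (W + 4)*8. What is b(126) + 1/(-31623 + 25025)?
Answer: 6861919/6598 ≈ 1040.0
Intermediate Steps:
b(W) = 32 + 8*W (b(W) = (4 + W)*8 = 32 + 8*W)
b(126) + 1/(-31623 + 25025) = (32 + 8*126) + 1/(-31623 + 25025) = (32 + 1008) + 1/(-6598) = 1040 - 1/6598 = 6861919/6598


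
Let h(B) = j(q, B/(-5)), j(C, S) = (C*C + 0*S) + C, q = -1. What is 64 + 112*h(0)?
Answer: 64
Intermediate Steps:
j(C, S) = C + C**2 (j(C, S) = (C**2 + 0) + C = C**2 + C = C + C**2)
h(B) = 0 (h(B) = -(1 - 1) = -1*0 = 0)
64 + 112*h(0) = 64 + 112*0 = 64 + 0 = 64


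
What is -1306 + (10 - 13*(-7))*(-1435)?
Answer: -146241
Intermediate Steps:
-1306 + (10 - 13*(-7))*(-1435) = -1306 + (10 + 91)*(-1435) = -1306 + 101*(-1435) = -1306 - 144935 = -146241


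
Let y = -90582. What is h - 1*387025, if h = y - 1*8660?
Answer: -486267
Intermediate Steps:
h = -99242 (h = -90582 - 1*8660 = -90582 - 8660 = -99242)
h - 1*387025 = -99242 - 1*387025 = -99242 - 387025 = -486267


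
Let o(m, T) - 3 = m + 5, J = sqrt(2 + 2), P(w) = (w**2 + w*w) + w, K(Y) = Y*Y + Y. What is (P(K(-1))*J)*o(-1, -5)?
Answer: 0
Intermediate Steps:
K(Y) = Y + Y**2 (K(Y) = Y**2 + Y = Y + Y**2)
P(w) = w + 2*w**2 (P(w) = (w**2 + w**2) + w = 2*w**2 + w = w + 2*w**2)
J = 2 (J = sqrt(4) = 2)
o(m, T) = 8 + m (o(m, T) = 3 + (m + 5) = 3 + (5 + m) = 8 + m)
(P(K(-1))*J)*o(-1, -5) = (((-(1 - 1))*(1 + 2*(-(1 - 1))))*2)*(8 - 1) = (((-1*0)*(1 + 2*(-1*0)))*2)*7 = ((0*(1 + 2*0))*2)*7 = ((0*(1 + 0))*2)*7 = ((0*1)*2)*7 = (0*2)*7 = 0*7 = 0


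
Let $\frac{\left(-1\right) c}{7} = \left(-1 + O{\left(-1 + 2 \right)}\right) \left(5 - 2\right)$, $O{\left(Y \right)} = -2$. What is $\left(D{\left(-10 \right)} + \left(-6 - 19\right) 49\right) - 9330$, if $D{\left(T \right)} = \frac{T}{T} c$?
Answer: $-10492$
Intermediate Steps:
$c = 63$ ($c = - 7 \left(-1 - 2\right) \left(5 - 2\right) = - 7 \left(\left(-3\right) 3\right) = \left(-7\right) \left(-9\right) = 63$)
$D{\left(T \right)} = 63$ ($D{\left(T \right)} = \frac{T}{T} 63 = 1 \cdot 63 = 63$)
$\left(D{\left(-10 \right)} + \left(-6 - 19\right) 49\right) - 9330 = \left(63 + \left(-6 - 19\right) 49\right) - 9330 = \left(63 - 1225\right) - 9330 = -1162 - 9330 = -10492$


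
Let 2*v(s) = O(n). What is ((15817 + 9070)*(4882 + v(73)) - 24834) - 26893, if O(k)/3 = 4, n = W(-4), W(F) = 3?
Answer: 121595929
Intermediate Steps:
n = 3
O(k) = 12 (O(k) = 3*4 = 12)
v(s) = 6 (v(s) = (1/2)*12 = 6)
((15817 + 9070)*(4882 + v(73)) - 24834) - 26893 = ((15817 + 9070)*(4882 + 6) - 24834) - 26893 = (24887*4888 - 24834) - 26893 = (121647656 - 24834) - 26893 = 121622822 - 26893 = 121595929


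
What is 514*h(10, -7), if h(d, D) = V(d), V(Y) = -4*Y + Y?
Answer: -15420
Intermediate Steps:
V(Y) = -3*Y
h(d, D) = -3*d
514*h(10, -7) = 514*(-3*10) = 514*(-30) = -15420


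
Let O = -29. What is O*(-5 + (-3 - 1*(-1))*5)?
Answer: 435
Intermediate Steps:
O*(-5 + (-3 - 1*(-1))*5) = -29*(-5 + (-3 - 1*(-1))*5) = -29*(-5 + (-3 + 1)*5) = -29*(-5 - 2*5) = -29*(-5 - 10) = -29*(-15) = 435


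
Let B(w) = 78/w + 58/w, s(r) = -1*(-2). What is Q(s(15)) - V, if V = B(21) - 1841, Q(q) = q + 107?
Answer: 40814/21 ≈ 1943.5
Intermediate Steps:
s(r) = 2
B(w) = 136/w
Q(q) = 107 + q
V = -38525/21 (V = 136/21 - 1841 = -38525/21 ≈ -1834.5)
Q(s(15)) - V = (107 + 2) - 1*(-38525/21) = 109 + 38525/21 = 40814/21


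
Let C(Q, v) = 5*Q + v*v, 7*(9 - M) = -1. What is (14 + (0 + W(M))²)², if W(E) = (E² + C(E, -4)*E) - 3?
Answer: 996810593142584529/5764801 ≈ 1.7291e+11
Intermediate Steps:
M = 64/7 (M = 9 - ⅐*(-1) = 9 + ⅐ = 64/7 ≈ 9.1429)
C(Q, v) = v² + 5*Q (C(Q, v) = 5*Q + v² = v² + 5*Q)
W(E) = -3 + E² + E*(16 + 5*E) (W(E) = (E² + ((-4)² + 5*E)*E) - 3 = (E² + (16 + 5*E)*E) - 3 = (E² + E*(16 + 5*E)) - 3 = -3 + E² + E*(16 + 5*E))
(14 + (0 + W(M))²)² = (14 + (0 + (-3 + 6*(64/7)² + 16*(64/7)))²)² = (14 + (0 + (-3 + 6*(4096/49) + 1024/7))²)² = (14 + (0 + (-3 + 24576/49 + 1024/7))²)² = (14 + (0 + 31597/49)²)² = (14 + (31597/49)²)² = (14 + 998370409/2401)² = (998404023/2401)² = 996810593142584529/5764801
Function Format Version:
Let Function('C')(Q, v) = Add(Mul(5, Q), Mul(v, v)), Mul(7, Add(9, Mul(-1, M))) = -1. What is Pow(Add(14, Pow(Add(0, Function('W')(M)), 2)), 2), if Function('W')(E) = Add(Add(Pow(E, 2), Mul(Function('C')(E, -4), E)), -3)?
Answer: Rational(996810593142584529, 5764801) ≈ 1.7291e+11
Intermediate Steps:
M = Rational(64, 7) (M = Add(9, Mul(Rational(-1, 7), -1)) = Add(9, Rational(1, 7)) = Rational(64, 7) ≈ 9.1429)
Function('C')(Q, v) = Add(Pow(v, 2), Mul(5, Q)) (Function('C')(Q, v) = Add(Mul(5, Q), Pow(v, 2)) = Add(Pow(v, 2), Mul(5, Q)))
Function('W')(E) = Add(-3, Pow(E, 2), Mul(E, Add(16, Mul(5, E)))) (Function('W')(E) = Add(Add(Pow(E, 2), Mul(Add(Pow(-4, 2), Mul(5, E)), E)), -3) = Add(Add(Pow(E, 2), Mul(Add(16, Mul(5, E)), E)), -3) = Add(Add(Pow(E, 2), Mul(E, Add(16, Mul(5, E)))), -3) = Add(-3, Pow(E, 2), Mul(E, Add(16, Mul(5, E)))))
Pow(Add(14, Pow(Add(0, Function('W')(M)), 2)), 2) = Pow(Add(14, Pow(Add(0, Add(-3, Mul(6, Pow(Rational(64, 7), 2)), Mul(16, Rational(64, 7)))), 2)), 2) = Pow(Add(14, Pow(Add(0, Add(-3, Mul(6, Rational(4096, 49)), Rational(1024, 7))), 2)), 2) = Pow(Add(14, Pow(Add(0, Add(-3, Rational(24576, 49), Rational(1024, 7))), 2)), 2) = Pow(Add(14, Pow(Add(0, Rational(31597, 49)), 2)), 2) = Pow(Add(14, Pow(Rational(31597, 49), 2)), 2) = Pow(Add(14, Rational(998370409, 2401)), 2) = Pow(Rational(998404023, 2401), 2) = Rational(996810593142584529, 5764801)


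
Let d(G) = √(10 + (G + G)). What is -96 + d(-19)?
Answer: -96 + 2*I*√7 ≈ -96.0 + 5.2915*I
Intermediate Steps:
d(G) = √(10 + 2*G)
-96 + d(-19) = -96 + √(10 + 2*(-19)) = -96 + √(10 - 38) = -96 + √(-28) = -96 + 2*I*√7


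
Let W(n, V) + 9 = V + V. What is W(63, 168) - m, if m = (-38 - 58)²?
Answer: -8889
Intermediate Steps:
W(n, V) = -9 + 2*V (W(n, V) = -9 + (V + V) = -9 + 2*V)
m = 9216 (m = (-96)² = 9216)
W(63, 168) - m = (-9 + 2*168) - 1*9216 = (-9 + 336) - 9216 = 327 - 9216 = -8889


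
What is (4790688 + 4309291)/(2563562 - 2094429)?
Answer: 1299997/67019 ≈ 19.397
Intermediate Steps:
(4790688 + 4309291)/(2563562 - 2094429) = 9099979/469133 = 9099979*(1/469133) = 1299997/67019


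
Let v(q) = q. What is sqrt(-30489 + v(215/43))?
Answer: 2*I*sqrt(7621) ≈ 174.6*I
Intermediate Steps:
sqrt(-30489 + v(215/43)) = sqrt(-30489 + 215/43) = sqrt(-30489 + 215*(1/43)) = sqrt(-30489 + 5) = sqrt(-30484) = 2*I*sqrt(7621)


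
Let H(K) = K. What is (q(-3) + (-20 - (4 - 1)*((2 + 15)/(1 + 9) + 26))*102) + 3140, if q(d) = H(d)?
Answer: -36896/5 ≈ -7379.2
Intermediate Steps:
q(d) = d
(q(-3) + (-20 - (4 - 1)*((2 + 15)/(1 + 9) + 26))*102) + 3140 = (-3 + (-20 - (4 - 1)*((2 + 15)/(1 + 9) + 26))*102) + 3140 = (-3 + (-20 - 3*(17/10 + 26))*102) + 3140 = (-3 + (-20 - 3*277/10)*102) + 3140 = (-3 + (-20 - 1*831/10)*102) + 3140 = (-3 + (-20 - 831/10)*102) + 3140 = (-3 - 1031/10*102) + 3140 = (-3 - 52581/5) + 3140 = -52596/5 + 3140 = -36896/5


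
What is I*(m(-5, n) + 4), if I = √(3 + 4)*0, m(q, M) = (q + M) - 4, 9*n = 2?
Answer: 0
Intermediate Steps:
n = 2/9 (n = (⅑)*2 = 2/9 ≈ 0.22222)
m(q, M) = -4 + M + q (m(q, M) = (M + q) - 4 = -4 + M + q)
I = 0 (I = √7*0 = 0)
I*(m(-5, n) + 4) = 0*((-4 + 2/9 - 5) + 4) = 0*(-79/9 + 4) = 0*(-43/9) = 0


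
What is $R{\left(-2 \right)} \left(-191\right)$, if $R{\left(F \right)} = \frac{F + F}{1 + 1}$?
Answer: $382$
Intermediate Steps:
$R{\left(F \right)} = F$ ($R{\left(F \right)} = \frac{2 F}{2} = 2 F \frac{1}{2} = F$)
$R{\left(-2 \right)} \left(-191\right) = \left(-2\right) \left(-191\right) = 382$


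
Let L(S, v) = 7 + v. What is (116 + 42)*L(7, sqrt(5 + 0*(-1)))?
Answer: 1106 + 158*sqrt(5) ≈ 1459.3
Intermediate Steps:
(116 + 42)*L(7, sqrt(5 + 0*(-1))) = (116 + 42)*(7 + sqrt(5 + 0*(-1))) = 158*(7 + sqrt(5 + 0)) = 158*(7 + sqrt(5)) = 1106 + 158*sqrt(5)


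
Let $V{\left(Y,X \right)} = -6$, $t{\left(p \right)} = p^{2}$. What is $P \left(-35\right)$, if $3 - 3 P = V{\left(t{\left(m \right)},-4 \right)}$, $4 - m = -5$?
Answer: $-105$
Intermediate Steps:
$m = 9$ ($m = 4 - -5 = 4 + 5 = 9$)
$P = 3$ ($P = 1 - -2 = 1 + 2 = 3$)
$P \left(-35\right) = 3 \left(-35\right) = -105$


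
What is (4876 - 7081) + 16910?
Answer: 14705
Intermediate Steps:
(4876 - 7081) + 16910 = -2205 + 16910 = 14705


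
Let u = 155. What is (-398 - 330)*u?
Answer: -112840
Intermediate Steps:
(-398 - 330)*u = (-398 - 330)*155 = -728*155 = -112840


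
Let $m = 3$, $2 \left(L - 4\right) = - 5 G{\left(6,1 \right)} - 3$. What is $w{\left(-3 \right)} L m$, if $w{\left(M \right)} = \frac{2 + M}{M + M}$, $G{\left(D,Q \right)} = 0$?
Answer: $\frac{5}{4} \approx 1.25$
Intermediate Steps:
$w{\left(M \right)} = \frac{2 + M}{2 M}$
$L = \frac{5}{2}$ ($L = 4 + \frac{\left(-5\right) 0 - 3}{2} = 4 + \frac{0 - 3}{2} = 4 + \frac{1}{2} \left(-3\right) = 4 - \frac{3}{2} = \frac{5}{2} \approx 2.5$)
$w{\left(-3 \right)} L m = \frac{2 - 3}{2 \left(-3\right)} \frac{5}{2} \cdot 3 = \frac{1}{2} \left(- \frac{1}{3}\right) \left(-1\right) \frac{5}{2} \cdot 3 = \frac{1}{6} \cdot \frac{5}{2} \cdot 3 = \frac{5}{12} \cdot 3 = \frac{5}{4}$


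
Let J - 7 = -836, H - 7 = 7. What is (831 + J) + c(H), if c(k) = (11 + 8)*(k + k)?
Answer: 534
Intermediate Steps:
H = 14 (H = 7 + 7 = 14)
c(k) = 38*k (c(k) = 19*(2*k) = 38*k)
J = -829 (J = 7 - 836 = -829)
(831 + J) + c(H) = (831 - 829) + 38*14 = 2 + 532 = 534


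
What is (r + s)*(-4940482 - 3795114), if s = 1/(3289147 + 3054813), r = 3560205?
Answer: -49325101910564092099/1585990 ≈ -3.1101e+13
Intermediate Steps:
s = 1/6343960 ≈ 1.5763e-7
(r + s)*(-4940482 - 3795114) = (3560205 + 1/6343960)*(-4940482 - 3795114) = (22585798111801/6343960)*(-8735596) = -49325101910564092099/1585990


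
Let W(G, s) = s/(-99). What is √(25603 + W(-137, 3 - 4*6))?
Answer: √27881898/33 ≈ 160.01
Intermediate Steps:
W(G, s) = -s/99 (W(G, s) = s*(-1/99) = -s/99)
√(25603 + W(-137, 3 - 4*6)) = √(25603 - (3 - 4*6)/99) = √(25603 - (3 - 24)/99) = √(25603 - 1/99*(-21)) = √(25603 + 7/33) = √(844906/33) = √27881898/33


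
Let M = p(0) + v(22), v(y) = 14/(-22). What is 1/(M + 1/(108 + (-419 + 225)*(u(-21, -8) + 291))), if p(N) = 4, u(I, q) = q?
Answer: 602734/2027367 ≈ 0.29730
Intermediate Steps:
v(y) = -7/11 (v(y) = 14*(-1/22) = -7/11)
M = 37/11 (M = 4 - 7/11 = 37/11 ≈ 3.3636)
1/(M + 1/(108 + (-419 + 225)*(u(-21, -8) + 291))) = 1/(37/11 + 1/(108 + (-419 + 225)*(-8 + 291))) = 1/(37/11 + 1/(108 - 194*283)) = 1/(37/11 + 1/(108 - 54902)) = 1/(37/11 + 1/(-54794)) = 1/(37/11 - 1/54794) = 1/(2027367/602734) = 602734/2027367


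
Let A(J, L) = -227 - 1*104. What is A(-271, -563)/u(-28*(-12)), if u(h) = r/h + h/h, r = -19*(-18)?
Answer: -18536/113 ≈ -164.04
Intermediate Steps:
A(J, L) = -331 (A(J, L) = -227 - 104 = -331)
r = 342
u(h) = 1 + 342/h (u(h) = 342/h + h/h = 342/h + 1 = 1 + 342/h)
A(-271, -563)/u(-28*(-12)) = -331*336/(342 - 28*(-12)) = -331*336/(342 + 336) = -331/((1/336)*678) = -331/113/56 = -331*56/113 = -18536/113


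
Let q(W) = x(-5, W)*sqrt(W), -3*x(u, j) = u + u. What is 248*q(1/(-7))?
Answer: 2480*I*sqrt(7)/21 ≈ 312.45*I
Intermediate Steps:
x(u, j) = -2*u/3 (x(u, j) = -(u + u)/3 = -2*u/3)
q(W) = 10*sqrt(W)/3 (q(W) = (-2/3*(-5))*sqrt(W) = 10*sqrt(W)/3)
248*q(1/(-7)) = 248*(10*sqrt(1/(-7))/3) = 248*(10*sqrt(1*(-1/7))/3) = 248*(10*sqrt(-1/7)/3) = 248*(10*(I*sqrt(7)/7)/3) = 248*(10*I*sqrt(7)/21) = 2480*I*sqrt(7)/21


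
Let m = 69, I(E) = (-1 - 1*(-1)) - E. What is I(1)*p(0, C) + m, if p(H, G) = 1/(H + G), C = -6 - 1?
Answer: 484/7 ≈ 69.143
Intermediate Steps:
C = -7
p(H, G) = 1/(G + H)
I(E) = -E (I(E) = (-1 + 1) - E = 0 - E = -E)
I(1)*p(0, C) + m = (-1*1)/(-7 + 0) + 69 = -1/(-7) + 69 = -1*(-⅐) + 69 = ⅐ + 69 = 484/7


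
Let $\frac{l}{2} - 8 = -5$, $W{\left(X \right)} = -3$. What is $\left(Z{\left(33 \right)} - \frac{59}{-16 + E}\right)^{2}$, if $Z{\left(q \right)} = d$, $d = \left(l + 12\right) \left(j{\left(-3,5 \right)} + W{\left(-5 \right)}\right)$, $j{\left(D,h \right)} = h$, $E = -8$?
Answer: $\frac{851929}{576} \approx 1479.0$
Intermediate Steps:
$l = 6$ ($l = 16 + 2 \left(-5\right) = 16 - 10 = 6$)
$d = 36$ ($d = \left(6 + 12\right) \left(5 - 3\right) = 18 \cdot 2 = 36$)
$Z{\left(q \right)} = 36$
$\left(Z{\left(33 \right)} - \frac{59}{-16 + E}\right)^{2} = \left(36 - \frac{59}{-16 - 8}\right)^{2} = \left(36 - \frac{59}{-24}\right)^{2} = \left(36 - - \frac{59}{24}\right)^{2} = \left(36 + \frac{59}{24}\right)^{2} = \left(\frac{923}{24}\right)^{2} = \frac{851929}{576}$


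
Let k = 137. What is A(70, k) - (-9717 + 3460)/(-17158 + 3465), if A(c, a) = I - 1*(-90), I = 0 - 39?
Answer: 692086/13693 ≈ 50.543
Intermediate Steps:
I = -39
A(c, a) = 51 (A(c, a) = -39 - 1*(-90) = -39 + 90 = 51)
A(70, k) - (-9717 + 3460)/(-17158 + 3465) = 51 - (-9717 + 3460)/(-17158 + 3465) = 51 - (-6257)/(-13693) = 51 - (-6257)*(-1)/13693 = 51 - 1*6257/13693 = 51 - 6257/13693 = 692086/13693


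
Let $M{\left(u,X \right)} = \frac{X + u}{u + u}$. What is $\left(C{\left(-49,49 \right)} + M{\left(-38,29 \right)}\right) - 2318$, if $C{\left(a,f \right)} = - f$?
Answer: $- \frac{179883}{76} \approx -2366.9$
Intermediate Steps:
$M{\left(u,X \right)} = \frac{X + u}{2 u}$
$\left(C{\left(-49,49 \right)} + M{\left(-38,29 \right)}\right) - 2318 = \left(\left(-1\right) 49 + \frac{29 - 38}{2 \left(-38\right)}\right) - 2318 = \left(-49 + \frac{1}{2} \left(- \frac{1}{38}\right) \left(-9\right)\right) - 2318 = \left(-49 + \frac{9}{76}\right) - 2318 = - \frac{3715}{76} - 2318 = - \frac{179883}{76}$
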